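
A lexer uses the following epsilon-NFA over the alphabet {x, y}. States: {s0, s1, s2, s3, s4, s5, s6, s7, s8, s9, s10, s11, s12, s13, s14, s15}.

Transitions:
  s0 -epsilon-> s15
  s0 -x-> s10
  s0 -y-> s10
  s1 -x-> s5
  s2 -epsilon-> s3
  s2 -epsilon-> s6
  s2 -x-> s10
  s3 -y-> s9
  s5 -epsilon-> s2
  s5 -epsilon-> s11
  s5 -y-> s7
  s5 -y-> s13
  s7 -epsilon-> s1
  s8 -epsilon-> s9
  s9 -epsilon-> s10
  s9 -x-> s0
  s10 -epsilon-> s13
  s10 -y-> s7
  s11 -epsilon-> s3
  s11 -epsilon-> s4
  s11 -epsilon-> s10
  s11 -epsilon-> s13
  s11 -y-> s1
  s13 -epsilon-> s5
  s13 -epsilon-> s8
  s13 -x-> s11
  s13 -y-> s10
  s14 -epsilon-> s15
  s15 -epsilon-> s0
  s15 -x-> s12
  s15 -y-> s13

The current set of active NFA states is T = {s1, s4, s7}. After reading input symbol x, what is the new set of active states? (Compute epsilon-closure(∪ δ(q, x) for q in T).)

{s2, s3, s4, s5, s6, s8, s9, s10, s11, s13}

s1 on x → {s5}.
No x-transition from s4, s7.
Union after reading x: {s5}.
Now take the epsilon-closure:
From s5 via epsilon: add s2, s11.
From s2 via epsilon: add s3, s6.
From s11 via epsilon: add s4, s10, s13.
From s13 via epsilon: add s8.
From s8 via epsilon: add s9.
No new states can be added; the closed set is {s2, s3, s4, s5, s6, s8, s9, s10, s11, s13}.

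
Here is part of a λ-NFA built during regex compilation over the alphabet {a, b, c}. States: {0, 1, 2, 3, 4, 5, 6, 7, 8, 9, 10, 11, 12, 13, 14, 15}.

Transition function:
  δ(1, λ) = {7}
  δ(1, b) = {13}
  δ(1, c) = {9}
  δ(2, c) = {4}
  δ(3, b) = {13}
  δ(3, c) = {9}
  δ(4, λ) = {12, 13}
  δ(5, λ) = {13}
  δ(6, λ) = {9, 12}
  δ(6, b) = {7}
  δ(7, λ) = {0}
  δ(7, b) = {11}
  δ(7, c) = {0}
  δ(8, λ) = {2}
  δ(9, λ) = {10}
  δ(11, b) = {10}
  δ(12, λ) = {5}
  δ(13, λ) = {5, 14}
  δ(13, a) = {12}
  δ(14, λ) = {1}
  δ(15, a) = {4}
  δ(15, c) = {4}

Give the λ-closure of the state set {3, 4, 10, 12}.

{0, 1, 3, 4, 5, 7, 10, 12, 13, 14}

Start with {3, 4, 10, 12}.
From 4 via λ: add 13.
From 12 via λ: add 5.
From 13 via λ: add 14.
From 14 via λ: add 1.
From 1 via λ: add 7.
From 7 via λ: add 0.
No new states can be added; the closed set is {0, 1, 3, 4, 5, 7, 10, 12, 13, 14}.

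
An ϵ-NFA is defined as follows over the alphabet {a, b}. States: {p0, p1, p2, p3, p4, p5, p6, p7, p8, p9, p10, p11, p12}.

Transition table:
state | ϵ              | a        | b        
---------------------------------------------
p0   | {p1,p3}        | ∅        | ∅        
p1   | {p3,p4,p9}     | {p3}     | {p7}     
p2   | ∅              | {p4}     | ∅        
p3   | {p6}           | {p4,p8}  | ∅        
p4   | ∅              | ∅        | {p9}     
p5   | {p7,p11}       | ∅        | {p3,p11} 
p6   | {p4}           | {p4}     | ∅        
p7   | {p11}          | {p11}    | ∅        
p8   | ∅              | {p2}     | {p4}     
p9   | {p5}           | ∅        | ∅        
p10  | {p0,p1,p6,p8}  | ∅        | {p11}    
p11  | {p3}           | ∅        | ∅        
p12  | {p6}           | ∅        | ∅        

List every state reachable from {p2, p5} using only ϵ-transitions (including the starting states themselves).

{p2, p3, p4, p5, p6, p7, p11}

Start with {p2, p5}.
From p5 via ϵ: add p7, p11.
From p11 via ϵ: add p3.
From p3 via ϵ: add p6.
From p6 via ϵ: add p4.
No new states can be added; the closed set is {p2, p3, p4, p5, p6, p7, p11}.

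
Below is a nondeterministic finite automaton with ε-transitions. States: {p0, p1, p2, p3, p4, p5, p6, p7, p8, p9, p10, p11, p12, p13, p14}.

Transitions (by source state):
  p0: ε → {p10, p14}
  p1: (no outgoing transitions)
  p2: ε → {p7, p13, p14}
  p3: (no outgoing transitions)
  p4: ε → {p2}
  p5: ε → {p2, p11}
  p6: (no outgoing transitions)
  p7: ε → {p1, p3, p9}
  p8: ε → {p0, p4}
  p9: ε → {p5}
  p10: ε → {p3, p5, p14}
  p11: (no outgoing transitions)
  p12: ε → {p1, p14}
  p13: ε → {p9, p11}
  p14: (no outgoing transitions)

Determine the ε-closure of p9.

Start with {p9}.
From p9 via ε: add p5.
From p5 via ε: add p2, p11.
From p2 via ε: add p7, p13, p14.
From p7 via ε: add p1, p3.
No new states can be added; the closed set is {p1, p2, p3, p5, p7, p9, p11, p13, p14}.

{p1, p2, p3, p5, p7, p9, p11, p13, p14}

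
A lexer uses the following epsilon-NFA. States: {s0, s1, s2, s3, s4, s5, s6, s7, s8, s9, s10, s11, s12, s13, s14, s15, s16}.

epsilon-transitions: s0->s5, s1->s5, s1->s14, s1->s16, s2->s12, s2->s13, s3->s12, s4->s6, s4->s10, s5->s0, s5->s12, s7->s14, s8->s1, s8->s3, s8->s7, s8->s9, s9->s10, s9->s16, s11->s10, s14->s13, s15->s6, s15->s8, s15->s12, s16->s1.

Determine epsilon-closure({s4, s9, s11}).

Start with {s4, s9, s11}.
From s4 via epsilon: add s6, s10.
From s9 via epsilon: add s16.
From s16 via epsilon: add s1.
From s1 via epsilon: add s5, s14.
From s5 via epsilon: add s0, s12.
From s14 via epsilon: add s13.
No new states can be added; the closed set is {s0, s1, s4, s5, s6, s9, s10, s11, s12, s13, s14, s16}.

{s0, s1, s4, s5, s6, s9, s10, s11, s12, s13, s14, s16}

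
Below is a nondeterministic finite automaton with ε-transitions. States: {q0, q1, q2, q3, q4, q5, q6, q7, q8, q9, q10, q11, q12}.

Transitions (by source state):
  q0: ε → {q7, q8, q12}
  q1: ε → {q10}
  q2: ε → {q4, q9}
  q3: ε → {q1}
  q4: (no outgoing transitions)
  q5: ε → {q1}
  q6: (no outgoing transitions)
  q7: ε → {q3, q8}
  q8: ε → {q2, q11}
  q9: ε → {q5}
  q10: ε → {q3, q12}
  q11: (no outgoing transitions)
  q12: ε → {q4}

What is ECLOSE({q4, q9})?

{q1, q3, q4, q5, q9, q10, q12}

Start with {q4, q9}.
From q9 via ε: add q5.
From q5 via ε: add q1.
From q1 via ε: add q10.
From q10 via ε: add q3, q12.
No new states can be added; the closed set is {q1, q3, q4, q5, q9, q10, q12}.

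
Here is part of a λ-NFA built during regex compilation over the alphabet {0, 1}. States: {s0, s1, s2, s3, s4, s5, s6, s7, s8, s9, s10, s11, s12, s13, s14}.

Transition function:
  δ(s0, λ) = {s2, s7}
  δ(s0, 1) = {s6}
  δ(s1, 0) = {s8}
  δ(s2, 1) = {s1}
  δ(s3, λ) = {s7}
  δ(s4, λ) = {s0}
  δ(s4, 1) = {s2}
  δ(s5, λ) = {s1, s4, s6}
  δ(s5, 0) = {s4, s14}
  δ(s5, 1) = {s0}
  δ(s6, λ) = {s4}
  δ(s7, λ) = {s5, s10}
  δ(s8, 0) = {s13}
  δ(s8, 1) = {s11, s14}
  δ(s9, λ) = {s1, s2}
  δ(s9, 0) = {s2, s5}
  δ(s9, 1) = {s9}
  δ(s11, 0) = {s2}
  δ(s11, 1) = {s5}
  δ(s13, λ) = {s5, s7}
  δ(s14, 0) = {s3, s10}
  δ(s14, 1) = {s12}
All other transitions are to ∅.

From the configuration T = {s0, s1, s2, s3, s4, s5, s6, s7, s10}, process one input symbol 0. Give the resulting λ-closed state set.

{s0, s1, s2, s4, s5, s6, s7, s8, s10, s14}

s1 on 0 → {s8}.
s5 on 0 → {s4, s14}.
No 0-transition from s0, s2, s3, s4, s6, s7, s10.
Union after reading 0: {s4, s8, s14}.
Now take the λ-closure:
From s4 via λ: add s0.
From s0 via λ: add s2, s7.
From s7 via λ: add s5, s10.
From s5 via λ: add s1, s6.
No new states can be added; the closed set is {s0, s1, s2, s4, s5, s6, s7, s8, s10, s14}.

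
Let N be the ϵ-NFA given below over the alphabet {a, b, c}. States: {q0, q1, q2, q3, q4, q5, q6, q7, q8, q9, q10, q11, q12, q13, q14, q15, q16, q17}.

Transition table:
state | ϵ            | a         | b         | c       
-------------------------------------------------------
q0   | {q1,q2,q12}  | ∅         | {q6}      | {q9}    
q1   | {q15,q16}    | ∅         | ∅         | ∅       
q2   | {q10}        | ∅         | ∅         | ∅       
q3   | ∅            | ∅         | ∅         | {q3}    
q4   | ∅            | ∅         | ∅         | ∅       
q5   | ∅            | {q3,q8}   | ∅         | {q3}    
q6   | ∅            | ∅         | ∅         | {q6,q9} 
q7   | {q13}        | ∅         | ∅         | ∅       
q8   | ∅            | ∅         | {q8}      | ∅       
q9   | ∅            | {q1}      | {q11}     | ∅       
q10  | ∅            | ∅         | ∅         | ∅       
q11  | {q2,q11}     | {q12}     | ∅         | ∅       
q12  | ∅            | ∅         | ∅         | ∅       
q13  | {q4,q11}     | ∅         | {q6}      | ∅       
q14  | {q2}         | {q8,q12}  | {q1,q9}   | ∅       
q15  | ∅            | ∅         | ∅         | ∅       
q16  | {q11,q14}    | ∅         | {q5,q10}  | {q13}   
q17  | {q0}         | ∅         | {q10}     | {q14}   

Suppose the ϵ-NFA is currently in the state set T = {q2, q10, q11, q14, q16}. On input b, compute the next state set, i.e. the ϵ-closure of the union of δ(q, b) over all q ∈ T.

{q1, q2, q5, q9, q10, q11, q14, q15, q16}

q14 on b → {q1, q9}.
q16 on b → {q5, q10}.
No b-transition from q2, q10, q11.
Union after reading b: {q1, q5, q9, q10}.
Now take the ϵ-closure:
From q1 via ϵ: add q15, q16.
From q16 via ϵ: add q11, q14.
From q11 via ϵ: add q2.
No new states can be added; the closed set is {q1, q2, q5, q9, q10, q11, q14, q15, q16}.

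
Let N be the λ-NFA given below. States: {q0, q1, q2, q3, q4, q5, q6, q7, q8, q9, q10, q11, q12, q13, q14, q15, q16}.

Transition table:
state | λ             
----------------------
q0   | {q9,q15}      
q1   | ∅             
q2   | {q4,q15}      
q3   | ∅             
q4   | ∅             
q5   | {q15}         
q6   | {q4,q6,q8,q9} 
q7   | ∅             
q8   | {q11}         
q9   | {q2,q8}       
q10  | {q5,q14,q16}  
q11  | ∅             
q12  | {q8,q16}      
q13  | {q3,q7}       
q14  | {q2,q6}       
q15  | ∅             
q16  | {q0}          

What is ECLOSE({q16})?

{q0, q2, q4, q8, q9, q11, q15, q16}

Start with {q16}.
From q16 via λ: add q0.
From q0 via λ: add q9, q15.
From q9 via λ: add q2, q8.
From q2 via λ: add q4.
From q8 via λ: add q11.
No new states can be added; the closed set is {q0, q2, q4, q8, q9, q11, q15, q16}.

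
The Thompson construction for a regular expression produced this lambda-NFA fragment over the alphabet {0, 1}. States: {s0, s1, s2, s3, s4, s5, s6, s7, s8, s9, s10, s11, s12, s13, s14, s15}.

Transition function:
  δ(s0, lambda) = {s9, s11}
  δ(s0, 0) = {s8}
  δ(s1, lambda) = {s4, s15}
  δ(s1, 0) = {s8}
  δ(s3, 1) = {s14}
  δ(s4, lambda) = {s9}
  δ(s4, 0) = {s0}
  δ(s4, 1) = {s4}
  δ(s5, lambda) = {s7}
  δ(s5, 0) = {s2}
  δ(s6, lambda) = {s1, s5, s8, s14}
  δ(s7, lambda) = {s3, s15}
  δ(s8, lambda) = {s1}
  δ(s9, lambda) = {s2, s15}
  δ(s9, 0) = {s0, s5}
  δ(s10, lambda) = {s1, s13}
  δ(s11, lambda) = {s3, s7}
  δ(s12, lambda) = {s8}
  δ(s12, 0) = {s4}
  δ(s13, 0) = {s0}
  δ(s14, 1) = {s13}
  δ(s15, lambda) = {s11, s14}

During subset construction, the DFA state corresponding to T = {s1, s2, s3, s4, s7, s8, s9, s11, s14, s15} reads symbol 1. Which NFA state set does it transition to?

{s2, s3, s4, s7, s9, s11, s13, s14, s15}

s3 on 1 → {s14}.
s4 on 1 → {s4}.
s14 on 1 → {s13}.
No 1-transition from s1, s2, s7, s8, s9, s11, s15.
Union after reading 1: {s4, s13, s14}.
Now take the lambda-closure:
From s4 via lambda: add s9.
From s9 via lambda: add s2, s15.
From s15 via lambda: add s11.
From s11 via lambda: add s3, s7.
No new states can be added; the closed set is {s2, s3, s4, s7, s9, s11, s13, s14, s15}.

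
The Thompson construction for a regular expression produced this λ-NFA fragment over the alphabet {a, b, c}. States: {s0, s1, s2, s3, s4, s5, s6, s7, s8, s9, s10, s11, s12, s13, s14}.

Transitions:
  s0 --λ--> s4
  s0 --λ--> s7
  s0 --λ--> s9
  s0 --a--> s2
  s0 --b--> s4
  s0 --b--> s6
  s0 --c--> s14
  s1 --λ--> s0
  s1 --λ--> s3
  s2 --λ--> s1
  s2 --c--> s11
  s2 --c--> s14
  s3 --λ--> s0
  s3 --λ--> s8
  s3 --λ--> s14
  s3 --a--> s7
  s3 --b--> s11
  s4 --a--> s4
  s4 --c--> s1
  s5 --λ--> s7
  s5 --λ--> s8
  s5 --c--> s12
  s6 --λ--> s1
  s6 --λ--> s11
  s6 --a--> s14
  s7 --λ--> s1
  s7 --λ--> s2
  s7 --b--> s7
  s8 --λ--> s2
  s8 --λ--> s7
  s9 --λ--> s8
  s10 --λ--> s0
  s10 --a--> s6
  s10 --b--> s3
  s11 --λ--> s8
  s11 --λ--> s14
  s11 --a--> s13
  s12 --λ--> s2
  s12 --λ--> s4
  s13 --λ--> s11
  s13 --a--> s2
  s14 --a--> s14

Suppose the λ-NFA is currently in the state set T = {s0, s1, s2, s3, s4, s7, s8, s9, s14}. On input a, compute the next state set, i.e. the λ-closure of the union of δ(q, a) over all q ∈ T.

{s0, s1, s2, s3, s4, s7, s8, s9, s14}

s0 on a → {s2}.
s3 on a → {s7}.
s4 on a → {s4}.
s14 on a → {s14}.
No a-transition from s1, s2, s7, s8, s9.
Union after reading a: {s2, s4, s7, s14}.
Now take the λ-closure:
From s2 via λ: add s1.
From s1 via λ: add s0, s3.
From s0 via λ: add s9.
From s3 via λ: add s8.
No new states can be added; the closed set is {s0, s1, s2, s3, s4, s7, s8, s9, s14}.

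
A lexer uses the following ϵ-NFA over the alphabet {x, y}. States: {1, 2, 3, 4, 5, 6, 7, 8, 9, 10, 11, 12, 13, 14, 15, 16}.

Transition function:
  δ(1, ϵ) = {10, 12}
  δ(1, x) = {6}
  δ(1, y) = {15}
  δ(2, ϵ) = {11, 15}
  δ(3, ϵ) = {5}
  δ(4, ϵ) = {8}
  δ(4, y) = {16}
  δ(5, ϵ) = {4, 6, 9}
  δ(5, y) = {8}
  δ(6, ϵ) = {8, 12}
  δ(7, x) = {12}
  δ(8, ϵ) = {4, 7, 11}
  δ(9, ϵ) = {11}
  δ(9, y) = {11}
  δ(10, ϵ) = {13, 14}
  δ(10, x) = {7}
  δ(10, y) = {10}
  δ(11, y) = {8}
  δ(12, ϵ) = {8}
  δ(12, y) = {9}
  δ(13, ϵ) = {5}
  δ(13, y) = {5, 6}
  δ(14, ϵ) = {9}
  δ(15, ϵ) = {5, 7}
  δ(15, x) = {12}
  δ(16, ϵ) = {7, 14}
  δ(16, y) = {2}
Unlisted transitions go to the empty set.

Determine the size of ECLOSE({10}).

Start with {10}.
From 10 via ϵ: add 13, 14.
From 13 via ϵ: add 5.
From 14 via ϵ: add 9.
From 5 via ϵ: add 4, 6.
From 9 via ϵ: add 11.
From 4 via ϵ: add 8.
From 6 via ϵ: add 12.
From 8 via ϵ: add 7.
ϵ-closure = {4, 5, 6, 7, 8, 9, 10, 11, 12, 13, 14}, which has 11 states.

11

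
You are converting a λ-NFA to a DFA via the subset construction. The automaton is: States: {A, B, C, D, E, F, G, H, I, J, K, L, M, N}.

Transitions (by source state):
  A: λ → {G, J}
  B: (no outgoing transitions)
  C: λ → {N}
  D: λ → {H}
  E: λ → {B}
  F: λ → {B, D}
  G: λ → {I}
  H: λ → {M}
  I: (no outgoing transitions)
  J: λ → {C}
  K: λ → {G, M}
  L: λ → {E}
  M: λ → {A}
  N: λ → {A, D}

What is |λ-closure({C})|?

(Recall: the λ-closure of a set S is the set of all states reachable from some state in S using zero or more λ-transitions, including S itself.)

9

Start with {C}.
From C via λ: add N.
From N via λ: add A, D.
From A via λ: add G, J.
From D via λ: add H.
From G via λ: add I.
From H via λ: add M.
λ-closure = {A, C, D, G, H, I, J, M, N}, which has 9 states.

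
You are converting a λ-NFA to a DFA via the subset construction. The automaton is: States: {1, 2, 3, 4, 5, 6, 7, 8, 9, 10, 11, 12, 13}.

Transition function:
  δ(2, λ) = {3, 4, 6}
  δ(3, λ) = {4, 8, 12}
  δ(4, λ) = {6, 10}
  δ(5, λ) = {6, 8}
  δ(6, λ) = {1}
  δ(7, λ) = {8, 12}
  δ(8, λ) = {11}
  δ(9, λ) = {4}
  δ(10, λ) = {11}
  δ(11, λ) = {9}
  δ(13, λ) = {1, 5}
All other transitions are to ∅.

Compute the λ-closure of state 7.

Start with {7}.
From 7 via λ: add 8, 12.
From 8 via λ: add 11.
From 11 via λ: add 9.
From 9 via λ: add 4.
From 4 via λ: add 6, 10.
From 6 via λ: add 1.
No new states can be added; the closed set is {1, 4, 6, 7, 8, 9, 10, 11, 12}.

{1, 4, 6, 7, 8, 9, 10, 11, 12}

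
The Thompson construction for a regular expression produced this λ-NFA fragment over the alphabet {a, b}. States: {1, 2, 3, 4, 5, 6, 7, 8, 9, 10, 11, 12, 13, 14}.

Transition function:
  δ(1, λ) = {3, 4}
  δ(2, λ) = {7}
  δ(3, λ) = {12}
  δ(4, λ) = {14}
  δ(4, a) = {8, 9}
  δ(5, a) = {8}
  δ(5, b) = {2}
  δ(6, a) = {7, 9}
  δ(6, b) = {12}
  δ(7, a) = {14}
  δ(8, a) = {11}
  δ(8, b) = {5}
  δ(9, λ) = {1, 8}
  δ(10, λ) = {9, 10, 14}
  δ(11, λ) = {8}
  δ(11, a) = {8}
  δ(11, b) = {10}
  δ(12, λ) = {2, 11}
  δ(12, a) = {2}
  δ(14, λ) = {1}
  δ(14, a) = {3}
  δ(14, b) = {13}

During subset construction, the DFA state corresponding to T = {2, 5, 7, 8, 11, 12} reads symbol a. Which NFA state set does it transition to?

{1, 2, 3, 4, 7, 8, 11, 12, 14}

5 on a → {8}.
7 on a → {14}.
8 on a → {11}.
11 on a → {8}.
12 on a → {2}.
No a-transition from 2.
Union after reading a: {2, 8, 11, 14}.
Now take the λ-closure:
From 2 via λ: add 7.
From 14 via λ: add 1.
From 1 via λ: add 3, 4.
From 3 via λ: add 12.
No new states can be added; the closed set is {1, 2, 3, 4, 7, 8, 11, 12, 14}.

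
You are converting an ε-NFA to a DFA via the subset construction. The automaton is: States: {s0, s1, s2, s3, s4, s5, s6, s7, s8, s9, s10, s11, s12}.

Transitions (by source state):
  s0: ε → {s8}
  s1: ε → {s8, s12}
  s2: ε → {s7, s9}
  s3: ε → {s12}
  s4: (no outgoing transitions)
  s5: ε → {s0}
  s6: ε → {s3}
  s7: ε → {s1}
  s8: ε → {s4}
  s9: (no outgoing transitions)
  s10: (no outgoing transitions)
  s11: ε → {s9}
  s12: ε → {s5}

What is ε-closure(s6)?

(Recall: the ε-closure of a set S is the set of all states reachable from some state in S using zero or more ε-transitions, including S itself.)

{s0, s3, s4, s5, s6, s8, s12}

Start with {s6}.
From s6 via ε: add s3.
From s3 via ε: add s12.
From s12 via ε: add s5.
From s5 via ε: add s0.
From s0 via ε: add s8.
From s8 via ε: add s4.
No new states can be added; the closed set is {s0, s3, s4, s5, s6, s8, s12}.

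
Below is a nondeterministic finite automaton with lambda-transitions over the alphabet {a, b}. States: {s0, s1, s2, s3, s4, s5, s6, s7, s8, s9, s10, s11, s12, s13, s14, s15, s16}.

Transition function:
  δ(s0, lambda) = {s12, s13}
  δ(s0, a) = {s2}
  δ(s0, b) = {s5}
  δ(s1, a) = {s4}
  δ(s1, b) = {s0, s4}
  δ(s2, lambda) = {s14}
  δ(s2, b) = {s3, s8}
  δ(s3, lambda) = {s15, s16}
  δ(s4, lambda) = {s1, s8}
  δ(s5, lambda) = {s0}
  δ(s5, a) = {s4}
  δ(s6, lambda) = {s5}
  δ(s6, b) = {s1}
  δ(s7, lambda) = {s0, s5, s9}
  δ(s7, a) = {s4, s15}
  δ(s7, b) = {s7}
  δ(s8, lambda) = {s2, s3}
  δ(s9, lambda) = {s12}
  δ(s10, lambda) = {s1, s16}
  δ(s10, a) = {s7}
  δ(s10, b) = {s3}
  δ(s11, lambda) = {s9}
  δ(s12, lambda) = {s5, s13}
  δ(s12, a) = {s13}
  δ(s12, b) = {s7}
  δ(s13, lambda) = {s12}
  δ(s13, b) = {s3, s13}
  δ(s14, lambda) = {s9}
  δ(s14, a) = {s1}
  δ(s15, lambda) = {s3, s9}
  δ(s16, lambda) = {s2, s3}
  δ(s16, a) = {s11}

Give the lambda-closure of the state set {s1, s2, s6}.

{s0, s1, s2, s5, s6, s9, s12, s13, s14}

Start with {s1, s2, s6}.
From s2 via lambda: add s14.
From s6 via lambda: add s5.
From s5 via lambda: add s0.
From s14 via lambda: add s9.
From s0 via lambda: add s12, s13.
No new states can be added; the closed set is {s0, s1, s2, s5, s6, s9, s12, s13, s14}.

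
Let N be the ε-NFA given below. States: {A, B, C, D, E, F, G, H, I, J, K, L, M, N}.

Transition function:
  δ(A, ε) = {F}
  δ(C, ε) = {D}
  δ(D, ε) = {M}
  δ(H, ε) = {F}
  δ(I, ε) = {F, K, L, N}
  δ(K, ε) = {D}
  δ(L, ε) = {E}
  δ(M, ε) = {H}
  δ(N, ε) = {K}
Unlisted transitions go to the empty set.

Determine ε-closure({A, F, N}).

Start with {A, F, N}.
From N via ε: add K.
From K via ε: add D.
From D via ε: add M.
From M via ε: add H.
No new states can be added; the closed set is {A, D, F, H, K, M, N}.

{A, D, F, H, K, M, N}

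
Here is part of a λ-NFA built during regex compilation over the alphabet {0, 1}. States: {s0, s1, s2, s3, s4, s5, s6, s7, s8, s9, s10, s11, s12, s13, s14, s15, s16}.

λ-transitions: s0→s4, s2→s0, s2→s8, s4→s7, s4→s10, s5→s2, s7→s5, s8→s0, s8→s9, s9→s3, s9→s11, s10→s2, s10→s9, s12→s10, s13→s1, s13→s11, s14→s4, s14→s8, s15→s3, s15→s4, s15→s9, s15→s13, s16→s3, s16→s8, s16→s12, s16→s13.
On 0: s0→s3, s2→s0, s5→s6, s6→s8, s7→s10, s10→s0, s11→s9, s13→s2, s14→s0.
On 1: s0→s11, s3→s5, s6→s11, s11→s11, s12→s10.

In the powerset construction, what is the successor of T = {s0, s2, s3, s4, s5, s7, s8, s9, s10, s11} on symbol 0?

{s0, s2, s3, s4, s5, s6, s7, s8, s9, s10, s11}

s0 on 0 → {s3}.
s2 on 0 → {s0}.
s5 on 0 → {s6}.
s7 on 0 → {s10}.
s10 on 0 → {s0}.
s11 on 0 → {s9}.
No 0-transition from s3, s4, s8, s9.
Union after reading 0: {s0, s3, s6, s9, s10}.
Now take the λ-closure:
From s0 via λ: add s4.
From s9 via λ: add s11.
From s10 via λ: add s2.
From s2 via λ: add s8.
From s4 via λ: add s7.
From s7 via λ: add s5.
No new states can be added; the closed set is {s0, s2, s3, s4, s5, s6, s7, s8, s9, s10, s11}.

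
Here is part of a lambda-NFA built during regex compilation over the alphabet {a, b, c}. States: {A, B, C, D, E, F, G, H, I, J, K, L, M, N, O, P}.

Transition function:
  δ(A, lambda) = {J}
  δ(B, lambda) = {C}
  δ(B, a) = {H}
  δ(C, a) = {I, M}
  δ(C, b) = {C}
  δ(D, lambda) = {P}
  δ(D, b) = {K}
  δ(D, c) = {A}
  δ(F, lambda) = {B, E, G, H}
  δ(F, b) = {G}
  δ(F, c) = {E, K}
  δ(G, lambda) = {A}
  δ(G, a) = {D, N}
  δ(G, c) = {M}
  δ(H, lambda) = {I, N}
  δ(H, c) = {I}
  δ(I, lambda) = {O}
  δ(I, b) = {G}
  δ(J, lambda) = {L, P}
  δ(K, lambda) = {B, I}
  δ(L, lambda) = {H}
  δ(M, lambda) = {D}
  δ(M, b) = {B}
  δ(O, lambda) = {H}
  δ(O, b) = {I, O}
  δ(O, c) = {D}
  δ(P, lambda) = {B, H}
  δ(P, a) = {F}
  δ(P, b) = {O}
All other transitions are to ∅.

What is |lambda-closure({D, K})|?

Start with {D, K}.
From D via lambda: add P.
From K via lambda: add B, I.
From B via lambda: add C.
From I via lambda: add O.
From P via lambda: add H.
From H via lambda: add N.
lambda-closure = {B, C, D, H, I, K, N, O, P}, which has 9 states.

9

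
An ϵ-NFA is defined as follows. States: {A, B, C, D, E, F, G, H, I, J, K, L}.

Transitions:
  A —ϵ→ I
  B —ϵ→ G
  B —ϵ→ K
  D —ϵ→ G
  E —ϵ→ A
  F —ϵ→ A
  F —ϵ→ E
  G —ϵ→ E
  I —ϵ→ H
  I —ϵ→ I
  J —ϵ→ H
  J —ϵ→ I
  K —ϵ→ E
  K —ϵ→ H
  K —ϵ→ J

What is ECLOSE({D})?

Start with {D}.
From D via ϵ: add G.
From G via ϵ: add E.
From E via ϵ: add A.
From A via ϵ: add I.
From I via ϵ: add H.
No new states can be added; the closed set is {A, D, E, G, H, I}.

{A, D, E, G, H, I}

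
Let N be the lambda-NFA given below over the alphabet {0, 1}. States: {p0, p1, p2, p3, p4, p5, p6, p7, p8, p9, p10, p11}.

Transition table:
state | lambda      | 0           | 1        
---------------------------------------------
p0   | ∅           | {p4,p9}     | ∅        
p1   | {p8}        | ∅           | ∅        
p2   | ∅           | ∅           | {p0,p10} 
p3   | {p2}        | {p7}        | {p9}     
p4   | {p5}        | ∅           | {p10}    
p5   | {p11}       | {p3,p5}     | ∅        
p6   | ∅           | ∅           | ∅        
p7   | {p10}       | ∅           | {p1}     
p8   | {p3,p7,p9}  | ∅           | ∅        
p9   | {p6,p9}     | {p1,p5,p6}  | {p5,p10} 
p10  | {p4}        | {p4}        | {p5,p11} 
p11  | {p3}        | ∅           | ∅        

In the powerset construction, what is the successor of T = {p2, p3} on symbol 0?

p3 on 0 → {p7}.
No 0-transition from p2.
Union after reading 0: {p7}.
Now take the lambda-closure:
From p7 via lambda: add p10.
From p10 via lambda: add p4.
From p4 via lambda: add p5.
From p5 via lambda: add p11.
From p11 via lambda: add p3.
From p3 via lambda: add p2.
No new states can be added; the closed set is {p2, p3, p4, p5, p7, p10, p11}.

{p2, p3, p4, p5, p7, p10, p11}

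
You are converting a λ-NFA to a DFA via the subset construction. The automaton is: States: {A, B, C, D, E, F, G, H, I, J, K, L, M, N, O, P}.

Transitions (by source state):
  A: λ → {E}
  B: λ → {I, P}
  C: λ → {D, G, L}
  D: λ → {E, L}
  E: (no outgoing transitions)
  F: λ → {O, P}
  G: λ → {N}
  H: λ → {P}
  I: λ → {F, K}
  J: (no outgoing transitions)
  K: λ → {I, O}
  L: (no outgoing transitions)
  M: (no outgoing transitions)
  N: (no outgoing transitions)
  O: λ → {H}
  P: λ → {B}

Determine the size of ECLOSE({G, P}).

9

Start with {G, P}.
From G via λ: add N.
From P via λ: add B.
From B via λ: add I.
From I via λ: add F, K.
From F via λ: add O.
From O via λ: add H.
λ-closure = {B, F, G, H, I, K, N, O, P}, which has 9 states.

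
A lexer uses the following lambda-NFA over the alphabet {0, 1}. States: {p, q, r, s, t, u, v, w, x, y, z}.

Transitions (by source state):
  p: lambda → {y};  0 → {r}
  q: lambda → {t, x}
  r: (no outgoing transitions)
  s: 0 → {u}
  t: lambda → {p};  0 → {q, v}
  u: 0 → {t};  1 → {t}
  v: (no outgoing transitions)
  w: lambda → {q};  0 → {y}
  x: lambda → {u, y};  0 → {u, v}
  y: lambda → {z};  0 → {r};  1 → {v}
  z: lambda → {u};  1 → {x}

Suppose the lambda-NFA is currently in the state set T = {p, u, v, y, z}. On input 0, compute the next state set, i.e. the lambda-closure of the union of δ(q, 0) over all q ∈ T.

{p, r, t, u, y, z}

p on 0 → {r}.
u on 0 → {t}.
y on 0 → {r}.
No 0-transition from v, z.
Union after reading 0: {r, t}.
Now take the lambda-closure:
From t via lambda: add p.
From p via lambda: add y.
From y via lambda: add z.
From z via lambda: add u.
No new states can be added; the closed set is {p, r, t, u, y, z}.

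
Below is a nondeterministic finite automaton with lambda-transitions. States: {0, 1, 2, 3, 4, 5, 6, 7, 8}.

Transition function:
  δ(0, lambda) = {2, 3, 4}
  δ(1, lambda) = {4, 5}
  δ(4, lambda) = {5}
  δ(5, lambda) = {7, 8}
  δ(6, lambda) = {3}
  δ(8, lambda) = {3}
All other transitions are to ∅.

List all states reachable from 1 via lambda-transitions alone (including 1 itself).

{1, 3, 4, 5, 7, 8}

Start with {1}.
From 1 via lambda: add 4, 5.
From 5 via lambda: add 7, 8.
From 8 via lambda: add 3.
No new states can be added; the closed set is {1, 3, 4, 5, 7, 8}.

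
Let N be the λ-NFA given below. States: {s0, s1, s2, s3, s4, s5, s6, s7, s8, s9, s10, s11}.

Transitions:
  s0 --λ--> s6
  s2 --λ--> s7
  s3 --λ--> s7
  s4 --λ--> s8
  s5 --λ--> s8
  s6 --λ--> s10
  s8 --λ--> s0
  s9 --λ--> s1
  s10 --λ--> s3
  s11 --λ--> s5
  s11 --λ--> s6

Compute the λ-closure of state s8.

{s0, s3, s6, s7, s8, s10}

Start with {s8}.
From s8 via λ: add s0.
From s0 via λ: add s6.
From s6 via λ: add s10.
From s10 via λ: add s3.
From s3 via λ: add s7.
No new states can be added; the closed set is {s0, s3, s6, s7, s8, s10}.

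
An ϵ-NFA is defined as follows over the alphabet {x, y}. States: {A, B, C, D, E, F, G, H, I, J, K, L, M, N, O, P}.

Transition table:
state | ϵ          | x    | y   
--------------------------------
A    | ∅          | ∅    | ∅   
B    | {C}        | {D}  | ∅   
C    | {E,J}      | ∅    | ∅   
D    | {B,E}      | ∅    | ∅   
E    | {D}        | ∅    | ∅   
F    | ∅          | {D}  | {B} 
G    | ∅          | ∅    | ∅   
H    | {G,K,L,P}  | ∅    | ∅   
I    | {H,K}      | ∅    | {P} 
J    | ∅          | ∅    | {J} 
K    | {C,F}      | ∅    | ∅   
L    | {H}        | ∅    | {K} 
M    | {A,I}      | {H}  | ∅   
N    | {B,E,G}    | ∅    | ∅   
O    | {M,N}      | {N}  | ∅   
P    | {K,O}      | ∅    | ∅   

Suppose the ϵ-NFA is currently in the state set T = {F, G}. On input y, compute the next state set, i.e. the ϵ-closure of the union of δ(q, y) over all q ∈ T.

F on y → {B}.
No y-transition from G.
Union after reading y: {B}.
Now take the ϵ-closure:
From B via ϵ: add C.
From C via ϵ: add E, J.
From E via ϵ: add D.
No new states can be added; the closed set is {B, C, D, E, J}.

{B, C, D, E, J}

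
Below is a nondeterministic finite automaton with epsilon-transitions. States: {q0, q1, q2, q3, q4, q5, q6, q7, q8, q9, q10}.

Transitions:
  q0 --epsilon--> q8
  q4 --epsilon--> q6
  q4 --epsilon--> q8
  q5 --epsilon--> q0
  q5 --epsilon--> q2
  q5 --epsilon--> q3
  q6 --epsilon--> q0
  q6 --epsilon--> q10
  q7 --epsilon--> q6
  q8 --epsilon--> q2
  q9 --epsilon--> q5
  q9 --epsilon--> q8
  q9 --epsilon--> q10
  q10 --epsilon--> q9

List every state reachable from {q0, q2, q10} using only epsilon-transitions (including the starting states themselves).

Start with {q0, q2, q10}.
From q0 via epsilon: add q8.
From q10 via epsilon: add q9.
From q9 via epsilon: add q5.
From q5 via epsilon: add q3.
No new states can be added; the closed set is {q0, q2, q3, q5, q8, q9, q10}.

{q0, q2, q3, q5, q8, q9, q10}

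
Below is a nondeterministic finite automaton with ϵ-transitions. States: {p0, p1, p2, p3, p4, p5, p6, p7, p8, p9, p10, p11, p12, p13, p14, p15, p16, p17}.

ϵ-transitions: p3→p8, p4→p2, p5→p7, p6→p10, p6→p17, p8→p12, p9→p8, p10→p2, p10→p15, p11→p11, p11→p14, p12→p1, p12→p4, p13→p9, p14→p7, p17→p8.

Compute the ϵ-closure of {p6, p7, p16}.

Start with {p6, p7, p16}.
From p6 via ϵ: add p10, p17.
From p10 via ϵ: add p2, p15.
From p17 via ϵ: add p8.
From p8 via ϵ: add p12.
From p12 via ϵ: add p1, p4.
No new states can be added; the closed set is {p1, p2, p4, p6, p7, p8, p10, p12, p15, p16, p17}.

{p1, p2, p4, p6, p7, p8, p10, p12, p15, p16, p17}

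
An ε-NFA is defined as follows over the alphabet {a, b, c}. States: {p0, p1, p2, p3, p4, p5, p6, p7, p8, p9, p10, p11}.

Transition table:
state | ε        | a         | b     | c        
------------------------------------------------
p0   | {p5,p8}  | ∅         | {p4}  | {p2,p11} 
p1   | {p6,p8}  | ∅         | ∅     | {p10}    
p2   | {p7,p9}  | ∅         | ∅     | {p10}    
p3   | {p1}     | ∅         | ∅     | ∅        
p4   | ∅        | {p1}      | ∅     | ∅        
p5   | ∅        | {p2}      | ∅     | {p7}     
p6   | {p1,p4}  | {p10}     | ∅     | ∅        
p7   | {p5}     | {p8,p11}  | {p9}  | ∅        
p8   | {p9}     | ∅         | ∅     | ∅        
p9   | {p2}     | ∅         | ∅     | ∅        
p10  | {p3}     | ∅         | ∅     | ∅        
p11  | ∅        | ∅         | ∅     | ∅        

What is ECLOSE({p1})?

{p1, p2, p4, p5, p6, p7, p8, p9}

Start with {p1}.
From p1 via ε: add p6, p8.
From p6 via ε: add p4.
From p8 via ε: add p9.
From p9 via ε: add p2.
From p2 via ε: add p7.
From p7 via ε: add p5.
No new states can be added; the closed set is {p1, p2, p4, p5, p6, p7, p8, p9}.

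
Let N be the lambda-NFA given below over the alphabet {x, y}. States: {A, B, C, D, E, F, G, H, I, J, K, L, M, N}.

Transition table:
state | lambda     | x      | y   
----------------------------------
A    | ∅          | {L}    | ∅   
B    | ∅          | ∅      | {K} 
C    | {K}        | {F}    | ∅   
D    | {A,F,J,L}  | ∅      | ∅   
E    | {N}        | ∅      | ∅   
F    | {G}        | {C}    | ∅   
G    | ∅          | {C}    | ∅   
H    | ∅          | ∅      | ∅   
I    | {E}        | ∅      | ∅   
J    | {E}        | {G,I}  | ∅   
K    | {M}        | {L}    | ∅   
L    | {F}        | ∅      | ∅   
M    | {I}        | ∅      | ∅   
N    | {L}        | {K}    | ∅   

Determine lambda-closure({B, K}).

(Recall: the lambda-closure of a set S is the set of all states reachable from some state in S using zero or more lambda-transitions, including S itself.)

{B, E, F, G, I, K, L, M, N}

Start with {B, K}.
From K via lambda: add M.
From M via lambda: add I.
From I via lambda: add E.
From E via lambda: add N.
From N via lambda: add L.
From L via lambda: add F.
From F via lambda: add G.
No new states can be added; the closed set is {B, E, F, G, I, K, L, M, N}.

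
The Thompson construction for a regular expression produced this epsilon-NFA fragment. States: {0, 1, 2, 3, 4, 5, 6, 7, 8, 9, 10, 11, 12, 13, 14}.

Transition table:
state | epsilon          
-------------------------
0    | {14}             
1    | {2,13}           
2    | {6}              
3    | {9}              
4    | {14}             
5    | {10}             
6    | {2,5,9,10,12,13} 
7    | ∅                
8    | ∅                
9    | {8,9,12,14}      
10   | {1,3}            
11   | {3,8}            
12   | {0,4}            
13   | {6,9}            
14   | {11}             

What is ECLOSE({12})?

Start with {12}.
From 12 via epsilon: add 0, 4.
From 0 via epsilon: add 14.
From 14 via epsilon: add 11.
From 11 via epsilon: add 3, 8.
From 3 via epsilon: add 9.
No new states can be added; the closed set is {0, 3, 4, 8, 9, 11, 12, 14}.

{0, 3, 4, 8, 9, 11, 12, 14}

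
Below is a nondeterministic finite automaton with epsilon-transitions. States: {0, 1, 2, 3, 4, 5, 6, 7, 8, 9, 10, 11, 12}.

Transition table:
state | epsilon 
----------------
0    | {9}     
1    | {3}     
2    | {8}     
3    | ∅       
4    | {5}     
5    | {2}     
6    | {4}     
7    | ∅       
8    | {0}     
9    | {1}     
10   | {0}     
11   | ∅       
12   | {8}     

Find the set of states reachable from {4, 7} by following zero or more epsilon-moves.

{0, 1, 2, 3, 4, 5, 7, 8, 9}

Start with {4, 7}.
From 4 via epsilon: add 5.
From 5 via epsilon: add 2.
From 2 via epsilon: add 8.
From 8 via epsilon: add 0.
From 0 via epsilon: add 9.
From 9 via epsilon: add 1.
From 1 via epsilon: add 3.
No new states can be added; the closed set is {0, 1, 2, 3, 4, 5, 7, 8, 9}.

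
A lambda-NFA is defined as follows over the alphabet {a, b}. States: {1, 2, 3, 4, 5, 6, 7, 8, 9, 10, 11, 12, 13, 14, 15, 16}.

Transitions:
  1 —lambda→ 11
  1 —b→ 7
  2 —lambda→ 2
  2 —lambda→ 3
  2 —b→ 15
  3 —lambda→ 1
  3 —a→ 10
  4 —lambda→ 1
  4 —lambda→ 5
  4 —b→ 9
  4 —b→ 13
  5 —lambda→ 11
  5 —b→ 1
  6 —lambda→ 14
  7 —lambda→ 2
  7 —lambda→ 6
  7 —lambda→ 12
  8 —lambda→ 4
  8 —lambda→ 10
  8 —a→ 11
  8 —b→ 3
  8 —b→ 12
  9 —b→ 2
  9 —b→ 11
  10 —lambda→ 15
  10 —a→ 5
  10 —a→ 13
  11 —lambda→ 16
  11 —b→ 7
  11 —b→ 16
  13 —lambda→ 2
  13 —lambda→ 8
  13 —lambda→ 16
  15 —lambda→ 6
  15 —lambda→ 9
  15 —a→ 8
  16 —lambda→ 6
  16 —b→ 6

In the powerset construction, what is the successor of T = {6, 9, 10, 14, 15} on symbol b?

9 on b → {2, 11}.
No b-transition from 6, 10, 14, 15.
Union after reading b: {2, 11}.
Now take the lambda-closure:
From 2 via lambda: add 3.
From 11 via lambda: add 16.
From 3 via lambda: add 1.
From 16 via lambda: add 6.
From 6 via lambda: add 14.
No new states can be added; the closed set is {1, 2, 3, 6, 11, 14, 16}.

{1, 2, 3, 6, 11, 14, 16}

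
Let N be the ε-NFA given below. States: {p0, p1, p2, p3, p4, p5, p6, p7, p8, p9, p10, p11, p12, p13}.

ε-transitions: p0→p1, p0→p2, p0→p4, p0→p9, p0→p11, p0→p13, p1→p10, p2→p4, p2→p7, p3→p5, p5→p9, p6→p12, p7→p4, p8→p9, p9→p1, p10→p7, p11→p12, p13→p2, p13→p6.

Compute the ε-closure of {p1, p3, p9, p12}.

Start with {p1, p3, p9, p12}.
From p1 via ε: add p10.
From p3 via ε: add p5.
From p10 via ε: add p7.
From p7 via ε: add p4.
No new states can be added; the closed set is {p1, p3, p4, p5, p7, p9, p10, p12}.

{p1, p3, p4, p5, p7, p9, p10, p12}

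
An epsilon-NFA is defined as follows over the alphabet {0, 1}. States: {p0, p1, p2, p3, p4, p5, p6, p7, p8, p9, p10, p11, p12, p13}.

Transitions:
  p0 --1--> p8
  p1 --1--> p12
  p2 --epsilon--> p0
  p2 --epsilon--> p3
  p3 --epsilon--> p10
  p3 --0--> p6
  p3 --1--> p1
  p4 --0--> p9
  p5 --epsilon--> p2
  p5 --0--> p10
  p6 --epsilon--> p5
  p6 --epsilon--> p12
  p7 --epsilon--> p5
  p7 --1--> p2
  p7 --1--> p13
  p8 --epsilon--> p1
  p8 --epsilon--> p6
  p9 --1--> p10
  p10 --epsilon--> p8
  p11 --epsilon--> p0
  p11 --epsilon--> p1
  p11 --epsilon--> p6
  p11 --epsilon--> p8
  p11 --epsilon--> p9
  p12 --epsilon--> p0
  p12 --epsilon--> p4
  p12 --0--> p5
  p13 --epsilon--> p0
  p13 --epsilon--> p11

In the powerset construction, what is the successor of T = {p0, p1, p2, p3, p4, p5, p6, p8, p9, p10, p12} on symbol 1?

p0 on 1 → {p8}.
p1 on 1 → {p12}.
p3 on 1 → {p1}.
p9 on 1 → {p10}.
No 1-transition from p2, p4, p5, p6, p8, p10, p12.
Union after reading 1: {p1, p8, p10, p12}.
Now take the epsilon-closure:
From p8 via epsilon: add p6.
From p12 via epsilon: add p0, p4.
From p6 via epsilon: add p5.
From p5 via epsilon: add p2.
From p2 via epsilon: add p3.
No new states can be added; the closed set is {p0, p1, p2, p3, p4, p5, p6, p8, p10, p12}.

{p0, p1, p2, p3, p4, p5, p6, p8, p10, p12}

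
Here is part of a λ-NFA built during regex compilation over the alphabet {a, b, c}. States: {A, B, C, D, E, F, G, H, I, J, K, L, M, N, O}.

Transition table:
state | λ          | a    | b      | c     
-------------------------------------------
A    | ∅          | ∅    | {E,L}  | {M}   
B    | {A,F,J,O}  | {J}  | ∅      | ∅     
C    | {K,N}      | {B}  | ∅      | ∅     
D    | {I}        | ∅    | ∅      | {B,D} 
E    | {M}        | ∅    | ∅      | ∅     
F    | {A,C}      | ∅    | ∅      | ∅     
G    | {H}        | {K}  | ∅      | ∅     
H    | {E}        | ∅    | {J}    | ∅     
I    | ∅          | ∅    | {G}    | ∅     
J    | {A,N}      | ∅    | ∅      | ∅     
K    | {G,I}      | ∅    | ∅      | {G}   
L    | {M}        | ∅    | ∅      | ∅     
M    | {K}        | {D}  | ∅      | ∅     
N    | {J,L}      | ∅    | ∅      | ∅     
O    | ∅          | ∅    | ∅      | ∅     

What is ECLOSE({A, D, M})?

{A, D, E, G, H, I, K, M}

Start with {A, D, M}.
From D via λ: add I.
From M via λ: add K.
From K via λ: add G.
From G via λ: add H.
From H via λ: add E.
No new states can be added; the closed set is {A, D, E, G, H, I, K, M}.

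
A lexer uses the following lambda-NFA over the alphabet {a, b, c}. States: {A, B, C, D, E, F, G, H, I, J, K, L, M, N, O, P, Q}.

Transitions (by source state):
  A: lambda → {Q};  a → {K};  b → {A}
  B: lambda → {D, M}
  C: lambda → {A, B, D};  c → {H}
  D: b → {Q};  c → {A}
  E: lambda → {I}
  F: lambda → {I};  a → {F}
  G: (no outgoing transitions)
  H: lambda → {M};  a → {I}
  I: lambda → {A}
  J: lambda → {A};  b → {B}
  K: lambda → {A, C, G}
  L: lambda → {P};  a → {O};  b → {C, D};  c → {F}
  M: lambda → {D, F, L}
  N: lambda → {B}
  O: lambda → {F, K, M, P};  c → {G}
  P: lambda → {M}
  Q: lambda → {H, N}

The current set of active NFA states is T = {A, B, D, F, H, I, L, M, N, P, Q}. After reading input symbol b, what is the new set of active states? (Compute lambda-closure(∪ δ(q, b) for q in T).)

{A, B, C, D, F, H, I, L, M, N, P, Q}

A on b → {A}.
D on b → {Q}.
L on b → {C, D}.
No b-transition from B, F, H, I, M, N, P, Q.
Union after reading b: {A, C, D, Q}.
Now take the lambda-closure:
From C via lambda: add B.
From Q via lambda: add H, N.
From B via lambda: add M.
From M via lambda: add F, L.
From F via lambda: add I.
From L via lambda: add P.
No new states can be added; the closed set is {A, B, C, D, F, H, I, L, M, N, P, Q}.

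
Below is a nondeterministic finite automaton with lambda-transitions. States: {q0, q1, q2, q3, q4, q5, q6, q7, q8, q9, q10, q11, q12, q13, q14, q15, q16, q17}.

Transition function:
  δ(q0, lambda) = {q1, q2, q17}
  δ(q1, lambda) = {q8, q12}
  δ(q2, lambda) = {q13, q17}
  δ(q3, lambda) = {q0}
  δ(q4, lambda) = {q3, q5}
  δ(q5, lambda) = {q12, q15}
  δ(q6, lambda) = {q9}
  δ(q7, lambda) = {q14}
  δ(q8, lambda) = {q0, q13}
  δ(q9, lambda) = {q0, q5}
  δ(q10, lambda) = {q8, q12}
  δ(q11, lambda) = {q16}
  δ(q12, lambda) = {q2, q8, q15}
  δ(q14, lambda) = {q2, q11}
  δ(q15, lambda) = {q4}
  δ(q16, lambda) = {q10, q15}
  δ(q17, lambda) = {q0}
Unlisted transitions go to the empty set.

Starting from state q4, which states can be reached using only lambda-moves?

{q0, q1, q2, q3, q4, q5, q8, q12, q13, q15, q17}

Start with {q4}.
From q4 via lambda: add q3, q5.
From q3 via lambda: add q0.
From q5 via lambda: add q12, q15.
From q0 via lambda: add q1, q2, q17.
From q12 via lambda: add q8.
From q2 via lambda: add q13.
No new states can be added; the closed set is {q0, q1, q2, q3, q4, q5, q8, q12, q13, q15, q17}.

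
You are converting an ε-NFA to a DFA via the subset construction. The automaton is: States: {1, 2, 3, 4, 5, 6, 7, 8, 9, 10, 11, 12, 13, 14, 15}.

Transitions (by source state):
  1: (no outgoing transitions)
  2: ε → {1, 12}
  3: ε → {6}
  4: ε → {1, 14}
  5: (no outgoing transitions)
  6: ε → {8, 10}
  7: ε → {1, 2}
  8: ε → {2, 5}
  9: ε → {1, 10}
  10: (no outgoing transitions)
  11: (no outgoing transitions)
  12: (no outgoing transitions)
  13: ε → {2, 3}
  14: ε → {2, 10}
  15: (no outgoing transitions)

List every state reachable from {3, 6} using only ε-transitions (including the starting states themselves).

{1, 2, 3, 5, 6, 8, 10, 12}

Start with {3, 6}.
From 6 via ε: add 8, 10.
From 8 via ε: add 2, 5.
From 2 via ε: add 1, 12.
No new states can be added; the closed set is {1, 2, 3, 5, 6, 8, 10, 12}.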